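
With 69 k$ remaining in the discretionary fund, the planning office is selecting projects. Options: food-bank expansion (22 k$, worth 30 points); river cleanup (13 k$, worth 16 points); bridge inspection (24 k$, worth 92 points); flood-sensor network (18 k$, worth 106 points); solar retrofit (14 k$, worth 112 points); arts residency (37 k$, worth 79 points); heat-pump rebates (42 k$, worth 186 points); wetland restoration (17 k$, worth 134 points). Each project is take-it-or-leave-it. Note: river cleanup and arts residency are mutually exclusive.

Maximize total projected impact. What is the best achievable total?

368

The ratio ordering already packs tightly: river cleanup + flood-sensor network + solar retrofit + wetland restoration, 62 k$, 368.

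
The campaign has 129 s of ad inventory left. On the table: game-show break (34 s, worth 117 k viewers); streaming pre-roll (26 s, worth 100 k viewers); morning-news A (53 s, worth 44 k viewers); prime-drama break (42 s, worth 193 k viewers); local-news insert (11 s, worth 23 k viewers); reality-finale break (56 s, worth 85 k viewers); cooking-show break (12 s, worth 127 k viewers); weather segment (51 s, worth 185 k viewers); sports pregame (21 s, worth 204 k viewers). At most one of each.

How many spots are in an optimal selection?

4

Optimal total is 709.
For example prime-drama break + cooking-show break + weather segment + sports pregame achieves it, using 126 s.
Every optimal selection uses 4 spots.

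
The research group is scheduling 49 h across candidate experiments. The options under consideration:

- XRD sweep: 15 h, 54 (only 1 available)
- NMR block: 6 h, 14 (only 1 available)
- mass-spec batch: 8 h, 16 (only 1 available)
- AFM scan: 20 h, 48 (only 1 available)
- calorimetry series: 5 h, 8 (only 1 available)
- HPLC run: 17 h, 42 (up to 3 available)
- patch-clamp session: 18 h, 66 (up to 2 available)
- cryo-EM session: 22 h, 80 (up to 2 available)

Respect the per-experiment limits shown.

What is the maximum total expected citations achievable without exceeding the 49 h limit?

168

By expected citations per h: patch-clamp session 3.67, cryo-EM session 3.64, XRD sweep 3.60, HPLC run 2.47 lead.
Greedy by ratio would take NMR block + calorimetry series + 2×patch-clamp session: 47 h used, total 154.
The 42 h tied up in NMR block and 2×patch-clamp session is better spent on 2×cryo-EM session — total rises to 168 (49 h).
No other feasible combination exceeds 168.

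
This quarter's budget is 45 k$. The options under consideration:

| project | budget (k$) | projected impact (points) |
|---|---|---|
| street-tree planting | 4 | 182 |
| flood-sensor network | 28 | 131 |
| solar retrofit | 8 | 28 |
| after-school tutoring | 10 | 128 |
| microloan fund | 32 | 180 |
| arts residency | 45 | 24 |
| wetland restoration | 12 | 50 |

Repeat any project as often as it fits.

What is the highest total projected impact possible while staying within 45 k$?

Taking 11×street-tree planting: 44 k$ used, 2002 in projected impact.

2002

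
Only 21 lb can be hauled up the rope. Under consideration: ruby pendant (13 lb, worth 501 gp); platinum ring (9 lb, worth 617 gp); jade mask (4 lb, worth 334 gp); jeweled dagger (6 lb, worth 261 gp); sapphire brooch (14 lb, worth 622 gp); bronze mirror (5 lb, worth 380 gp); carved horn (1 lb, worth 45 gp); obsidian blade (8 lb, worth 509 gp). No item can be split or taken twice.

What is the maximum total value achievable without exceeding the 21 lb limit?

1460

Taking the top-ratio items first gives platinum ring + jade mask + bronze mirror + carved horn for 1376 (19 lb).
Dropping bronze mirror and carved horn frees 6 lb; slotting in obsidian blade (8 lb) lifts the total to 1460 at 21 lb.
That's the maximum — no swap from here does better than 1460.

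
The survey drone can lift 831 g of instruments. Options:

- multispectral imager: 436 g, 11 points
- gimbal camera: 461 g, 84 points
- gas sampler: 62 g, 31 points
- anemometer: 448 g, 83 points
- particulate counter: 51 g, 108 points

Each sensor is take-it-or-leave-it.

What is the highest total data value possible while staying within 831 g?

223

Taking the top-ratio sensors first gives gas sampler + anemometer + particulate counter for 222 (561 g).
Dropping anemometer frees 448 g; slotting in gimbal camera (461 g) lifts the total to 223 at 574 g.
An exhaustive check of the 32 subsets confirms 223.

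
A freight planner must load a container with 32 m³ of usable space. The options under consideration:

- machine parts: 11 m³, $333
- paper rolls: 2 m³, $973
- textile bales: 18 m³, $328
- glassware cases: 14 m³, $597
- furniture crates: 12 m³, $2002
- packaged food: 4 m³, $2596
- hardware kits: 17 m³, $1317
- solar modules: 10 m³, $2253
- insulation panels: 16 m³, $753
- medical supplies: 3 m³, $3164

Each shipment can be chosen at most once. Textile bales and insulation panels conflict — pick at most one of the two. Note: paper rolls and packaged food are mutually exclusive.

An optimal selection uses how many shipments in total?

The maximum revenue within 32 m³ is 10015.
One optimal bundle: furniture crates + packaged food + solar modules + medical supplies (29 m³).
Any selection reaching 10015 contains exactly 4 shipments.

4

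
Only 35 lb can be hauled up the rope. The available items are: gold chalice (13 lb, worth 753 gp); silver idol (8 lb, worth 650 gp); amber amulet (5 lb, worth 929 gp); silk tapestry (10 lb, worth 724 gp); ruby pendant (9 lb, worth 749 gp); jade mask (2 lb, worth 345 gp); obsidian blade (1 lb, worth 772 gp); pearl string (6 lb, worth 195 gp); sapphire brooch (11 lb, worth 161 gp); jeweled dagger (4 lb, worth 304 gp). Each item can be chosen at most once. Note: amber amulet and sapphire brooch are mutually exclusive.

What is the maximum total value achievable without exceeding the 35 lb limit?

Density check — obsidian blade 772.00, amber amulet 185.80, jade mask 172.50, ruby pendant 83.22 are the best per lb.
Greedy by ratio would take silver idol + amber amulet + ruby pendant + jade mask + obsidian blade + pearl string + jeweled dagger: 35 lb used, total 3944.
Dropping pearl string and jeweled dagger frees 10 lb; slotting in silk tapestry (10 lb) lifts the total to 4169 at 35 lb.
An exhaustive check of the 1024 subsets confirms 4169.

4169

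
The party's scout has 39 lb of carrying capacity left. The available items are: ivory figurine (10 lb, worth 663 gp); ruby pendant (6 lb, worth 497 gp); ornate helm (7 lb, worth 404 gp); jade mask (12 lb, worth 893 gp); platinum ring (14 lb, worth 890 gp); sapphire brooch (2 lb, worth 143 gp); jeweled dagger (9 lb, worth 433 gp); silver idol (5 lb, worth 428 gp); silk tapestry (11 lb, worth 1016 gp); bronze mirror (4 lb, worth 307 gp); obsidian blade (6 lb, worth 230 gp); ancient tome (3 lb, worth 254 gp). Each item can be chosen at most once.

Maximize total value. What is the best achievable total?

3231

A density-first pass picks ruby pendant + ornate helm + sapphire brooch + silver idol + silk tapestry + bronze mirror + ancient tome — 3049 at 38 lb.
Dropping ornate helm and bronze mirror frees 11 lb; slotting in jade mask (12 lb) lifts the total to 3231 at 39 lb.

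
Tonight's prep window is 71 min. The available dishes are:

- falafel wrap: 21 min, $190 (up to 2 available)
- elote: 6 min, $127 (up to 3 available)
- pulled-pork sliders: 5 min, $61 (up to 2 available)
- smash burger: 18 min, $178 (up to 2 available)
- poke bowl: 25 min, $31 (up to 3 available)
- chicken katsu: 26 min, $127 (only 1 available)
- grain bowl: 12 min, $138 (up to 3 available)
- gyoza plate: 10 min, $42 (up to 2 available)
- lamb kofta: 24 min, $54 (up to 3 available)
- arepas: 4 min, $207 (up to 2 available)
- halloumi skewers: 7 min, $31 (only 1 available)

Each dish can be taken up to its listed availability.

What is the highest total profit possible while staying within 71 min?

1270

A density-first pass picks 3×elote + 2×pulled-pork sliders + 2×grain bowl + 2×arepas + halloumi skewers — 1224 at 67 min.
Replace pulled-pork sliders and halloumi skewers with grain bowl: the trade gains 46 net, giving 1270 at 67 min.
The spare 4 min is too small for any remaining dish, and no exchange beats 1270.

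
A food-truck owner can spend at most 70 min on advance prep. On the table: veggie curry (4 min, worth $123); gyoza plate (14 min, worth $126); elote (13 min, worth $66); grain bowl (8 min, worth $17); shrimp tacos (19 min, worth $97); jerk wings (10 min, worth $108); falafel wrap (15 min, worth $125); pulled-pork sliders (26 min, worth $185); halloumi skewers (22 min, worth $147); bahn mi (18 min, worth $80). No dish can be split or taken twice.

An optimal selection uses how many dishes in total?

5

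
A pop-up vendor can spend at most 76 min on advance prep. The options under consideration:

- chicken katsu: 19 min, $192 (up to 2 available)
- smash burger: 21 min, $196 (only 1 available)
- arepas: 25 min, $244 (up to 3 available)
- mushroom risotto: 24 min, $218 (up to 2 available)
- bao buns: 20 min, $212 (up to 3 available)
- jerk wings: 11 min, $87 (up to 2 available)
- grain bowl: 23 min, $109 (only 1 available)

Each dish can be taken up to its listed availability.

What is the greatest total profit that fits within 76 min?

755

A density-first pass picks 3×bao buns + jerk wings — 723 at 71 min.
Dropping bao buns frees 20 min; slotting in arepas (25 min) lifts the total to 755 at 76 min.
Nothing else within 76 min beats 755.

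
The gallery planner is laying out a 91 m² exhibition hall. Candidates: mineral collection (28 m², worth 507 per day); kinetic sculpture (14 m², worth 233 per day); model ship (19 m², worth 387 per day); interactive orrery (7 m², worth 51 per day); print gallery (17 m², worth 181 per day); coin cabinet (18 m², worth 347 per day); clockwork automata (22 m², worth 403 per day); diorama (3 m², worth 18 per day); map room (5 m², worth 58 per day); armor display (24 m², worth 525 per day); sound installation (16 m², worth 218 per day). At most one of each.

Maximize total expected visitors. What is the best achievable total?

Density check — armor display 21.88, model ship 20.37, coin cabinet 19.28, clockwork automata 18.32 are the best per m².
Greedy by ratio would take model ship + coin cabinet + clockwork automata + diorama + map room + armor display: 91 m² used, total 1738.
Dropping clockwork automata and diorama and map room frees 30 m²; slotting in mineral collection (28 m²) lifts the total to 1766 at 89 m².

1766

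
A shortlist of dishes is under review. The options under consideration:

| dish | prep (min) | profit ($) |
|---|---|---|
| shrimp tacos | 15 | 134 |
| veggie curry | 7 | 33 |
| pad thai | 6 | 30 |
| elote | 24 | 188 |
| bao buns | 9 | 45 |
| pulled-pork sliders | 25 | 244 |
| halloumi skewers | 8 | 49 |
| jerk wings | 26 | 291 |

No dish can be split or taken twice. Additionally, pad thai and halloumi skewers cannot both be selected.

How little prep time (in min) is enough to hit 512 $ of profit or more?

51

Minimise min subject to total profit ≥ 512.
pulled-pork sliders + jerk wings: 535 profit at 51 min.
Below 51 min the best achievable stays under 512.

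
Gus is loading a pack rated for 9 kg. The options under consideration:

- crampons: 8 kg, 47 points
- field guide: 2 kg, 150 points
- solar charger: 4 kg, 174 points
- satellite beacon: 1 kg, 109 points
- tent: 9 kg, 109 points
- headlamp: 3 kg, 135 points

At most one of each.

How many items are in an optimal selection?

Best achievable utility is 459.
One optimal bundle: field guide + solar charger + headlamp (9 kg).
All optima have 3 items.

3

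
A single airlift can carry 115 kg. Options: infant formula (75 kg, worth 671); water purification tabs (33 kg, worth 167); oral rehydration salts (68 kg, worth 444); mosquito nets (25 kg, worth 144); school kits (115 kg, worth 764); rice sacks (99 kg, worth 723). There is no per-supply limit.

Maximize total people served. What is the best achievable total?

838

By people served per kg: infant formula 8.95, rice sacks 7.30, school kits 6.64, oral rehydration salts 6.53 lead.
A density-first pass picks infant formula + mosquito nets — 815 at 100 kg.
Replace mosquito nets with water purification tabs: the trade gains 23 net, giving 838 at 108 kg.
Nothing else within 115 kg beats 838.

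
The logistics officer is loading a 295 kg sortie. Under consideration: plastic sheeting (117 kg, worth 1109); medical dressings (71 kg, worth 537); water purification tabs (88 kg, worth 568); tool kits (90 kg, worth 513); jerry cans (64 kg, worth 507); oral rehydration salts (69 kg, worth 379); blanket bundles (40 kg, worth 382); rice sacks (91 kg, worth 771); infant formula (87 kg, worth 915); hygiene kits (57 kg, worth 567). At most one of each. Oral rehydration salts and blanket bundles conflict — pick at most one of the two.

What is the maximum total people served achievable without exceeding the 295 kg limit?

Greedy by ratio would take blanket bundles + rice sacks + infant formula + hygiene kits: 275 kg used, total 2635.
Replace blanket bundles and hygiene kits with plastic sheeting: the trade gains 160 net, giving 2795 at 295 kg.
Nothing else feasible within 295 kg beats 2795.

2795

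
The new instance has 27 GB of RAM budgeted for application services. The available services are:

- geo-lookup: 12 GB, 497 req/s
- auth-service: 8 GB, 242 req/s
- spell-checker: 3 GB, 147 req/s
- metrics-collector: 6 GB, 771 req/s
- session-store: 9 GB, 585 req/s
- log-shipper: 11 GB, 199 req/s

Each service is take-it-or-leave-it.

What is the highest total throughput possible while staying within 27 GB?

1853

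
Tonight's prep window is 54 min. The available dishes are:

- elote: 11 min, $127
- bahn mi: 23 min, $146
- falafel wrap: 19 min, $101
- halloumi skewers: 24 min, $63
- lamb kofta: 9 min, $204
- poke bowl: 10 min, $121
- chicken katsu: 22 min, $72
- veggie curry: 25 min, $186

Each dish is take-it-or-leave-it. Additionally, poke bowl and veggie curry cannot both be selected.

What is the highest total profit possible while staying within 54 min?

598

The ratio ordering already packs tightly: elote + bahn mi + lamb kofta + poke bowl, 53 min, 598.
That's the maximum — no feasible swap from here does better than 598.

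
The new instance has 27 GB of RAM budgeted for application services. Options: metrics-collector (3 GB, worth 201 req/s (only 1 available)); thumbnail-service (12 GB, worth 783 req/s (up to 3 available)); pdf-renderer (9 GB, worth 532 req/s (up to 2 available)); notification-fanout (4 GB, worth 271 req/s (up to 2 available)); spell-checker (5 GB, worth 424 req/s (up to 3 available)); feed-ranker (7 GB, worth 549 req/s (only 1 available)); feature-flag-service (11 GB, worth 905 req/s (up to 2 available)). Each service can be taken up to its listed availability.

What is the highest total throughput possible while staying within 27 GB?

2234

Density check — spell-checker 84.80, feature-flag-service 82.27, feed-ranker 78.43 are the best per GB.
Filling by ratio: 3×spell-checker + feature-flag-service for 2177, with 1 GB left unused.
Dropping 2×spell-checker frees 10 GB; slotting in feature-flag-service (11 GB) lifts the total to 2234 at 27 GB.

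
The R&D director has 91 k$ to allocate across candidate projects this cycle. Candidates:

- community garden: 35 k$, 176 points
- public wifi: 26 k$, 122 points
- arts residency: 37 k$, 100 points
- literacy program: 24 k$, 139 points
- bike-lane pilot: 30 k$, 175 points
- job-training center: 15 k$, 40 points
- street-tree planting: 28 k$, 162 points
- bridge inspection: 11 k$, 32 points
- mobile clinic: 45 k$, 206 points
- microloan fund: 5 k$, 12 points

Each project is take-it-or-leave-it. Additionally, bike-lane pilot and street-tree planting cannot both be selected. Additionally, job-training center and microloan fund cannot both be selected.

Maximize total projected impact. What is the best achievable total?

490

Community garden + literacy program + bike-lane pilot uses 89 of the 91 k$ and totals 490.
Nothing else feasible within 91 k$ beats 490.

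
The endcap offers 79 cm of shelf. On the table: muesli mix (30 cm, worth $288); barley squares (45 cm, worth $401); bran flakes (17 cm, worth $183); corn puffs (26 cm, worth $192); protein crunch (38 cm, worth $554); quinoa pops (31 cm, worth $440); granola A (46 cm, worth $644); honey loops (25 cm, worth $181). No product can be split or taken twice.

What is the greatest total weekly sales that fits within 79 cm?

1084

Ranking by ratio (weekly sales/cm): protein crunch 14.58, quinoa pops 14.19, granola A 14.00.
Filling by ratio: protein crunch + quinoa pops for 994, with 10 cm left unused.
Dropping protein crunch frees 38 cm; slotting in granola A (46 cm) lifts the total to 1084 at 77 cm.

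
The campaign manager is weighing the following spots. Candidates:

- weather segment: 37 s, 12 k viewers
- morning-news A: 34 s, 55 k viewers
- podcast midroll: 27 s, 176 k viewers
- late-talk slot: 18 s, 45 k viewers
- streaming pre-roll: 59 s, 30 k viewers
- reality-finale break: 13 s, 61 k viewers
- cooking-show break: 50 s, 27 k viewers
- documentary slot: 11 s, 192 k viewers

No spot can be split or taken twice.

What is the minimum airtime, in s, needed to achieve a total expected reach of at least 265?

38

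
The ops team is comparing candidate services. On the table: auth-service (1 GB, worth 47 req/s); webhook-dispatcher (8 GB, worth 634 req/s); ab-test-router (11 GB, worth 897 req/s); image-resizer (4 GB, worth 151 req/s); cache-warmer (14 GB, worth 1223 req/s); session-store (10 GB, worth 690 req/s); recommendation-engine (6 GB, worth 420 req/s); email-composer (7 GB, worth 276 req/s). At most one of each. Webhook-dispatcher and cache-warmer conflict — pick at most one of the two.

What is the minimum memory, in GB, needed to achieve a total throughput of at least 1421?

19

Need the lightest bundle worth ≥ 1421.
Taking webhook-dispatcher + ab-test-router gives 1531 (≥ 1421) for 19 GB.
Any bundle with less than 19 GB falls short of 1421.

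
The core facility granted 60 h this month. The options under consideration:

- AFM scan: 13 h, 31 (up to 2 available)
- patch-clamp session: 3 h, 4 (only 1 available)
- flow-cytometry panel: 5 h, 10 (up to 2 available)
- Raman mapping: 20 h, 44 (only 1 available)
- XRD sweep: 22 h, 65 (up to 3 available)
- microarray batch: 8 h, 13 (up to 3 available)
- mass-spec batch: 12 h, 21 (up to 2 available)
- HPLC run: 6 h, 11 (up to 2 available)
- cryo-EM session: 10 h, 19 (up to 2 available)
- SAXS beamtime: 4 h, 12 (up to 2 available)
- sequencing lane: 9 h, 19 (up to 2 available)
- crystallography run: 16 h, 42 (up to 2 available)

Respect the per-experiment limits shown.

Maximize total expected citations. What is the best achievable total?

172

Taking the top-ratio experiments first gives patch-clamp session + flow-cytometry panel + 2×XRD sweep + 2×SAXS beamtime for 168 (60 h).
Replace patch-clamp session and flow-cytometry panel and 2×SAXS beamtime with crystallography run: the trade gains 4 net, giving 172 at 60 h.
No other feasible combination exceeds 172.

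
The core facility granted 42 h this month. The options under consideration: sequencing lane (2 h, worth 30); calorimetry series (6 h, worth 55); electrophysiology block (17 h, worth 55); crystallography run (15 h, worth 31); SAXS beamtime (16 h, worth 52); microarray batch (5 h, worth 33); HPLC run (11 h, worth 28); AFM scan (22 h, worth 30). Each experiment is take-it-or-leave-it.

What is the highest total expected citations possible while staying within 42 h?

201

A density-first pass picks sequencing lane + calorimetry series + SAXS beamtime + microarray batch + HPLC run — 198 at 40 h.
The 16 h tied up in SAXS beamtime is better spent on electrophysiology block — total rises to 201 (41 h).
Next best is sequencing lane + calorimetry series + SAXS beamtime + microarray batch + HPLC run at 198 (40 h) — short by 3.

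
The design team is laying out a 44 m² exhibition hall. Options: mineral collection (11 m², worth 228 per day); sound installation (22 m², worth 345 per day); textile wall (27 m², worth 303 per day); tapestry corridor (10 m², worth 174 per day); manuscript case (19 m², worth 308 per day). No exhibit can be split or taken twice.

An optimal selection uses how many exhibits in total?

The maximum expected visitors within 44 m² is 747.
mineral collection + sound installation + tapestry corridor hits 747 at 43 m².
All optima have 3 exhibits.

3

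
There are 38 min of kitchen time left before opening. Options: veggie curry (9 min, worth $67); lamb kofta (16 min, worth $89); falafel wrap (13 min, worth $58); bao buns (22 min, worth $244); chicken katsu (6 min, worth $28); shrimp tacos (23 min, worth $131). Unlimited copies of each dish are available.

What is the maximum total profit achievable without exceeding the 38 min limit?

Veggie curry + bao buns + chicken katsu uses 37 of the 38 min and totals 339.
No other feasible combination exceeds 339.

339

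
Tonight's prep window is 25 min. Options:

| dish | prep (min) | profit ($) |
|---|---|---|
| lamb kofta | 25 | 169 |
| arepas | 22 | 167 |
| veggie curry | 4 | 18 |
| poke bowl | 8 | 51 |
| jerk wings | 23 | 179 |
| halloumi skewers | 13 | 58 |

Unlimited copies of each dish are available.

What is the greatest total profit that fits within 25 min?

Density check — jerk wings 7.78, arepas 7.59, lamb kofta 6.76, poke bowl 6.38 are the best per min.
Best packing: jerk wings — 23 min, 179 total.
That's the maximum — no swap from here does better than 179.

179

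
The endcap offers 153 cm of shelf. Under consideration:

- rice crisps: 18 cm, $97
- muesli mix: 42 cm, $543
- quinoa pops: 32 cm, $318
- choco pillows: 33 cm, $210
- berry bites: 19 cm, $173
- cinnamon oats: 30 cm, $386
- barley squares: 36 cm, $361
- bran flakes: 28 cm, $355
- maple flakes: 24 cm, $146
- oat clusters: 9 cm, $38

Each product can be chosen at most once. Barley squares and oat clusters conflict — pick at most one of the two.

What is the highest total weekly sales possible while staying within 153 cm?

Taking muesli mix + quinoa pops + berry bites + cinnamon oats + bran flakes: 151 cm used, 1775 in weekly sales.
Runner-up rice crisps + muesli mix + quinoa pops + cinnamon oats + bran flakes tops out at 1699.

1775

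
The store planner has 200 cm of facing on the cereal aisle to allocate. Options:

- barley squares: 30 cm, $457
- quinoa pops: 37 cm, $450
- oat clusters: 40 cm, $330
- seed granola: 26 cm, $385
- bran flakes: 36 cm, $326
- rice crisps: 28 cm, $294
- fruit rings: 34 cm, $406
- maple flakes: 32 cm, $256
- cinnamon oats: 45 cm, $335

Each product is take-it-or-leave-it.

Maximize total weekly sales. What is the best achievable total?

Taking the top-ratio products first gives barley squares + quinoa pops + seed granola + bran flakes + rice crisps + fruit rings for 2318 (191 cm).
Replace bran flakes with cinnamon oats: the trade gains 9 net, giving 2327 at 200 cm.
The closest alternative, barley squares + quinoa pops + oat clusters + seed granola + rice crisps + fruit rings, reaches only 2322.

2327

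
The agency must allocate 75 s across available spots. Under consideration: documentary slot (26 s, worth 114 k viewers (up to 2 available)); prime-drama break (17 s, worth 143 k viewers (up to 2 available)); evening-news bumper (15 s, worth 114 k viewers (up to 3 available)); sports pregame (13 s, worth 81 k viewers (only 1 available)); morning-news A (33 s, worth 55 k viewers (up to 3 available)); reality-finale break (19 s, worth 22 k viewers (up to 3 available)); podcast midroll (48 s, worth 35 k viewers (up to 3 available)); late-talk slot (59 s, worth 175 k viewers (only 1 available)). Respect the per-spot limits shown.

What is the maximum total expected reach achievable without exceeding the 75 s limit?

A density-first pass picks 2×prime-drama break + 2×evening-news bumper — 514 at 64 s.
Dropping prime-drama break frees 17 s; slotting in evening-news bumper + sports pregame (28 s) lifts the total to 566 at 75 s.

566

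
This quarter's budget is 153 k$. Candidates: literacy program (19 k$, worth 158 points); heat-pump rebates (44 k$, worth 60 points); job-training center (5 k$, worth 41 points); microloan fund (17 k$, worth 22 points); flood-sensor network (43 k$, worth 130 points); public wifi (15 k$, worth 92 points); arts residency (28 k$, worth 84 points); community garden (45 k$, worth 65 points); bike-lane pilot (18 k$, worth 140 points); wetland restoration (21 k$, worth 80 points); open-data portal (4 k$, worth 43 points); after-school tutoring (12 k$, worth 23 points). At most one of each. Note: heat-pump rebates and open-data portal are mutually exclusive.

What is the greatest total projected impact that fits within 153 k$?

768

Best packing: literacy program + job-training center + flood-sensor network + public wifi + arts residency + bike-lane pilot + wetland restoration + open-data portal — 153 k$, 768 total.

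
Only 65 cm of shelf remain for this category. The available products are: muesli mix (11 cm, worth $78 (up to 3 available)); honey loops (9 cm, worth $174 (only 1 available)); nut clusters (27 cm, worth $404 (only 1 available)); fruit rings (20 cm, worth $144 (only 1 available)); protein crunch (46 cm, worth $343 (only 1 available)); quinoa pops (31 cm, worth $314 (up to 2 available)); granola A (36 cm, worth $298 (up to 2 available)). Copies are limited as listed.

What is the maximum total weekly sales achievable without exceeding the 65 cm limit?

A density-first pass picks honey loops + nut clusters + fruit rings — 722 at 56 cm.
Dropping fruit rings frees 20 cm; slotting in 2×muesli mix (22 cm) lifts the total to 734 at 58 cm.
That's the maximum — no swap from here does better than 734.

734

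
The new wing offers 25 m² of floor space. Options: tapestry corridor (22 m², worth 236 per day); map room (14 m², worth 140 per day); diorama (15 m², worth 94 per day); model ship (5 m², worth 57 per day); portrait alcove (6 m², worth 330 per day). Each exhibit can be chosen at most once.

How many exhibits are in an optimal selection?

Best achievable expected visitors is 527.
One optimal bundle: map room + model ship + portrait alcove (25 m²).
Any selection reaching 527 contains exactly 3 exhibits.

3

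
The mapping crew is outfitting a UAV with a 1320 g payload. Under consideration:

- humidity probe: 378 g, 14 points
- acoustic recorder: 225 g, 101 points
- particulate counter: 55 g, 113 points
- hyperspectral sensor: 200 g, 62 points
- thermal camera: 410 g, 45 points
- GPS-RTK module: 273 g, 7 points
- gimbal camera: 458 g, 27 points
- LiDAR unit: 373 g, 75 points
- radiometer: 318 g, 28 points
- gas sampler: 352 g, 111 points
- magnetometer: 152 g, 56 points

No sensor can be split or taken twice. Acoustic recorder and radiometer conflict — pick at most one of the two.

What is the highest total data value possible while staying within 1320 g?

462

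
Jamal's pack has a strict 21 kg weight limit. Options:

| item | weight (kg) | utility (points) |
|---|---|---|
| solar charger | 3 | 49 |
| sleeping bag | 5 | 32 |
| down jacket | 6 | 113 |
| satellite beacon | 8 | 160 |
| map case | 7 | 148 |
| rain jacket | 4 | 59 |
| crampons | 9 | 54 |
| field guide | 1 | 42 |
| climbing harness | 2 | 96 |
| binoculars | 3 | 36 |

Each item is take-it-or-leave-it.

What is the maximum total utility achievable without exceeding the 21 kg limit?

The ratio ordering already packs tightly: solar charger + satellite beacon + map case + field guide + climbing harness, 21 kg, 495.

495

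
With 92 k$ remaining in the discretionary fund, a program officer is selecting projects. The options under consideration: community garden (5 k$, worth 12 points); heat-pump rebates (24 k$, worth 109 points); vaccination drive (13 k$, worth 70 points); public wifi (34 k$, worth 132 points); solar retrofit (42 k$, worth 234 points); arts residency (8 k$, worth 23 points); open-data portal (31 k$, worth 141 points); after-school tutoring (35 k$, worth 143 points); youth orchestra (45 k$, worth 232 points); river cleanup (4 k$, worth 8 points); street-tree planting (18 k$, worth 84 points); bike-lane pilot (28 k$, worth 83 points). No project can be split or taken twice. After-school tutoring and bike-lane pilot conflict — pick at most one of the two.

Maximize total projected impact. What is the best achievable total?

Ranking by ratio (projected impact/k$): solar retrofit 5.57, vaccination drive 5.38, youth orchestra 5.16.
Filling by ratio: community garden + vaccination drive + solar retrofit + arts residency + river cleanup + street-tree planting for 431, with 2 k$ left unused.
Using the slack differently, community garden + solar retrofit + youth orchestra comes to 478 at 92 k$.
An exhaustive check of the 4096 subsets confirms 478.

478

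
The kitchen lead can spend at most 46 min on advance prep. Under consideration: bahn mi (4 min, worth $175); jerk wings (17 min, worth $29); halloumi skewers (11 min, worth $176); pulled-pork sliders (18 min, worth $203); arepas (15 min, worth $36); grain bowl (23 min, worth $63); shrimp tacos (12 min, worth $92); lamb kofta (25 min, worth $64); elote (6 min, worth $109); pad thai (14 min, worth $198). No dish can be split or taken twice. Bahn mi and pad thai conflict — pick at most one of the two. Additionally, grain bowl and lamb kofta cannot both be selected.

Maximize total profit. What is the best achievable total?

663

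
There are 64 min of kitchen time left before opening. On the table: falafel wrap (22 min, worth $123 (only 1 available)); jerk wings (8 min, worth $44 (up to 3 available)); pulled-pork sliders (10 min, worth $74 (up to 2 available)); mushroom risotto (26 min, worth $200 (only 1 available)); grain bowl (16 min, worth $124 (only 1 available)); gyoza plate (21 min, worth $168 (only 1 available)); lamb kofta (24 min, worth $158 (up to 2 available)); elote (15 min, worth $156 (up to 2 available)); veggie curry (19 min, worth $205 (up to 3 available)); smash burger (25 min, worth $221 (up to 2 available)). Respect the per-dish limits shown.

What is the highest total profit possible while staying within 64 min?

Greedy by ratio would take 3×veggie curry: 57 min used, total 615.
Dropping veggie curry frees 19 min; slotting in pulled-pork sliders + elote (25 min) lifts the total to 640 at 63 min.
Every other selection either busts 64 min or exceeds an availability limit or fails to beat 640.

640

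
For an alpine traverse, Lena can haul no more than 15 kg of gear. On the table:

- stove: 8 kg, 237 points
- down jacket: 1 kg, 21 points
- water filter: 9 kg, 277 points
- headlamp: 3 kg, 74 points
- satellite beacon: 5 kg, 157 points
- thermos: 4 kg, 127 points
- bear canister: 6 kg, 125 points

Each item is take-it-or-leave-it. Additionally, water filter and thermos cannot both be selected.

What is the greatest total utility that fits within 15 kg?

455

Greedy by ratio would take down jacket + headlamp + satellite beacon + thermos: 13 kg used, total 379.
The 7 kg tied up in headlamp and thermos is better spent on water filter — total rises to 455 (15 kg).
Next best is stove + headlamp + thermos at 438 (15 kg) — short by 17.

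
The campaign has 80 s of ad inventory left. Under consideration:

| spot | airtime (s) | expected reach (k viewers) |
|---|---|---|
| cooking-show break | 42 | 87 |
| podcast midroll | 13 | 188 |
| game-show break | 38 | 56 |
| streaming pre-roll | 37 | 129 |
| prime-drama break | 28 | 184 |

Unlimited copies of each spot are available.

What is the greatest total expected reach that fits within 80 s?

By expected reach per s: podcast midroll 14.46, prime-drama break 6.57, streaming pre-roll 3.49, cooking-show break 2.07 lead.
Taking 6×podcast midroll: 78 s used, 1128 in expected reach.
No other feasible combination exceeds 1128.

1128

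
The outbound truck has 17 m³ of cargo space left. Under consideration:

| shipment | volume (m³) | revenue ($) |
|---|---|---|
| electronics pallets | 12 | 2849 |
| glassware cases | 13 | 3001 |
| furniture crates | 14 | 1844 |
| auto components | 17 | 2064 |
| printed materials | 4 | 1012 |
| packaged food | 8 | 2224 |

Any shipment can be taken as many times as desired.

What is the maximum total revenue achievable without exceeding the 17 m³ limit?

4448

Best packing: 2×packaged food — 16 m³, 4448 total.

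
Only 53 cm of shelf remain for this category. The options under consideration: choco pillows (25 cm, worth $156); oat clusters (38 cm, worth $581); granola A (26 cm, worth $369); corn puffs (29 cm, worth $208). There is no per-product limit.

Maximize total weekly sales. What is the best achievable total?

The ratio heuristic lands on oat clusters (581) but leaves 15 cm idle.
Dropping oat clusters frees 38 cm; slotting in 2×granola A (52 cm) lifts the total to 738 at 52 cm.
Nothing else within 53 cm beats 738.

738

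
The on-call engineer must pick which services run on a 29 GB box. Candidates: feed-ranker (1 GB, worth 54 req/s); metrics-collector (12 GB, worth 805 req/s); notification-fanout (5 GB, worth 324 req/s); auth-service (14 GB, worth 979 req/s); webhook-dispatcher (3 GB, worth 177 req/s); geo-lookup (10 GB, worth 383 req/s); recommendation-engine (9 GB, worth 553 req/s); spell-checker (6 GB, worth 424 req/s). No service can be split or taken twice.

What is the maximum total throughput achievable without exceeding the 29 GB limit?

1961

By throughput per GB: spell-checker 70.67, auth-service 69.93, metrics-collector 67.08 lead.
Taking the top-ratio services first gives feed-ranker + notification-fanout + auth-service + webhook-dispatcher + spell-checker for 1958 (29 GB).
Replace feed-ranker and notification-fanout and spell-checker with metrics-collector: the trade gains 3 net, giving 1961 at 29 GB.
Next best is feed-ranker + notification-fanout + auth-service + webhook-dispatcher + spell-checker at 1958 (29 GB) — short by 3.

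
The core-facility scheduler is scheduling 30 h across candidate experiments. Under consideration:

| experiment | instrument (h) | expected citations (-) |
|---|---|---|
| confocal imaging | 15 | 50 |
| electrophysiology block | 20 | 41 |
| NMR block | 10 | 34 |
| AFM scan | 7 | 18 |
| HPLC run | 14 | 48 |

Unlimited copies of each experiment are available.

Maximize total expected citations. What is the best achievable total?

Ranking by ratio (expected citations/h): HPLC run 3.43, NMR block 3.40, confocal imaging 3.33, AFM scan 2.57.
The ratio heuristic lands on 2×HPLC run (96) but leaves 2 h idle.
Replace 2×HPLC run with 3×NMR block: the trade gains 6 net, giving 102 at 30 h.
Nothing else within 30 h beats 102.

102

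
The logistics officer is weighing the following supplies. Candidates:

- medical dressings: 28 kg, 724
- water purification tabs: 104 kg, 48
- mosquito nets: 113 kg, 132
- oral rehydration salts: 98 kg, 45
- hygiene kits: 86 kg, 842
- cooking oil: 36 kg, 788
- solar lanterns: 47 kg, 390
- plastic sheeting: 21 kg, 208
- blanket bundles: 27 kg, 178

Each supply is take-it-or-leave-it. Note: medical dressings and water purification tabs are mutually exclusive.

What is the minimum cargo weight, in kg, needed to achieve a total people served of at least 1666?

85

Need the lightest bundle worth ≥ 1666.
medical dressings + cooking oil + plastic sheeting: 1720 people served at 85 kg.
Any bundle with less than 85 kg falls short of 1666.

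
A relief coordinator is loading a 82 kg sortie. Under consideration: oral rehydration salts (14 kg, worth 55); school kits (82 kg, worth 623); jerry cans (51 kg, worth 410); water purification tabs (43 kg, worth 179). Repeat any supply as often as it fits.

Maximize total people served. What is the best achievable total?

623

A density-first pass picks 2×oral rehydration salts + jerry cans — 520 at 79 kg.
Replace 2×oral rehydration salts and jerry cans with school kits: the trade gains 103 net, giving 623 at 82 kg.
Nothing else within 82 kg beats 623.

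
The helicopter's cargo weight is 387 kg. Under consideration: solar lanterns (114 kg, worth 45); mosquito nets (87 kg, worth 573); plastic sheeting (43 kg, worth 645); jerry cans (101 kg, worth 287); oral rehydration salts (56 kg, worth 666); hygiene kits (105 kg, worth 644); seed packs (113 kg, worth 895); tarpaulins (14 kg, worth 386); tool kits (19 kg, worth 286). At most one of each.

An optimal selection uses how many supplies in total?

Optimal total is 3522.
plastic sheeting + oral rehydration salts + hygiene kits + seed packs + tarpaulins + tool kits hits 3522 at 350 kg.
All optima have 6 supplies.

6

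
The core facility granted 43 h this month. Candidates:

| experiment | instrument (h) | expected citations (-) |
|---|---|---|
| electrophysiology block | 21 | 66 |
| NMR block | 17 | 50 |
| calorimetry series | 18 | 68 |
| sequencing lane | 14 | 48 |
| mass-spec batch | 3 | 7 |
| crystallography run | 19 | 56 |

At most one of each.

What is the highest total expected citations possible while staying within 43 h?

By expected citations per h: calorimetry series 3.78, sequencing lane 3.43, electrophysiology block 3.14, crystallography run 2.95 lead.
Filling by ratio: calorimetry series + sequencing lane + mass-spec batch for 123, with 8 h left unused.
Dropping sequencing lane frees 14 h; slotting in electrophysiology block (21 h) lifts the total to 141 at 42 h.

141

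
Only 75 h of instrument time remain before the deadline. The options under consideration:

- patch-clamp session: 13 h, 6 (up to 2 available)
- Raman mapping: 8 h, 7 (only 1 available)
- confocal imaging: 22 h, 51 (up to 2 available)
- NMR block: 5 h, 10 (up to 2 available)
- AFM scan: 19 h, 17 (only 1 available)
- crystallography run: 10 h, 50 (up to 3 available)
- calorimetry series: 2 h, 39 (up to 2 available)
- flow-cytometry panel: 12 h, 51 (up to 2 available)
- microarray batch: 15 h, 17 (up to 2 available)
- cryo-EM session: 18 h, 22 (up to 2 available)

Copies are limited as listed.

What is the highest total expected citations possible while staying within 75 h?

Ranking by ratio (expected citations/h): calorimetry series 19.50, crystallography run 5.00, flow-cytometry panel 4.25.
2×NMR block + 3×crystallography run + 2×calorimetry series + 2×flow-cytometry panel uses 68 of the 75 h and totals 350.
No other feasible combination exceeds 350.

350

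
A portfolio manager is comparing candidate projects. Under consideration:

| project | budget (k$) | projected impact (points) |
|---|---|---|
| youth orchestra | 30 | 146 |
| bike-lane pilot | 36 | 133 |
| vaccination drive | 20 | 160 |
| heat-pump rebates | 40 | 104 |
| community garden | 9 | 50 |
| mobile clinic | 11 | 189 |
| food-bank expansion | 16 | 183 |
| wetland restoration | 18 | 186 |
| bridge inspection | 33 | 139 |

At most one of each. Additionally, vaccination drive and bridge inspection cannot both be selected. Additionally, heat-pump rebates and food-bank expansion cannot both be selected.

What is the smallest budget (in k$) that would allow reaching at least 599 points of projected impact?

Look for the lowest-budget combination reaching 599.
community garden + mobile clinic + food-bank expansion + wetland restoration: 608 projected impact at 54 k$.
Below 54 k$ the best achievable stays under 599.

54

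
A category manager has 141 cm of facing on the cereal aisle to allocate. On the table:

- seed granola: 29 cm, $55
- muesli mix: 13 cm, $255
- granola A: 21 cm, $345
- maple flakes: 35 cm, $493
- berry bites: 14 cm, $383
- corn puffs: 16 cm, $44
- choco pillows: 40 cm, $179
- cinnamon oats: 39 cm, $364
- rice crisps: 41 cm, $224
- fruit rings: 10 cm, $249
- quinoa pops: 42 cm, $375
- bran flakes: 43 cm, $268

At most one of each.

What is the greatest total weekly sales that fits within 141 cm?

2100

Filling by ratio: muesli mix + granola A + maple flakes + berry bites + cinnamon oats + fruit rings for 2089, with 9 cm left unused.
Dropping cinnamon oats frees 39 cm; slotting in quinoa pops (42 cm) lifts the total to 2100 at 135 cm.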